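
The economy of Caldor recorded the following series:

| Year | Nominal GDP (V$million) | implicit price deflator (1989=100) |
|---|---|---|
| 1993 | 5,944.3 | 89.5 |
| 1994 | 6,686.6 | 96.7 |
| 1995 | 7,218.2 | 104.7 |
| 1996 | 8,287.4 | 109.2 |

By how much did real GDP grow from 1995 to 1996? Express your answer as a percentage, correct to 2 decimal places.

Real GDP 1995 = 7218.2/1.047 = 6894.17.
Real GDP 1996 = 8287.4/1.092 = 7589.19.
Change = 7589.19/6894.17 − 1 = 0.1008.

10.08%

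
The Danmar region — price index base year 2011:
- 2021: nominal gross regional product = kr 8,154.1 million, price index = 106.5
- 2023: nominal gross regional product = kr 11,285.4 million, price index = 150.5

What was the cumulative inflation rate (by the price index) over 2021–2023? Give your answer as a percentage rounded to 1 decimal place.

41.3%

Price-level change = 150.5 / 106.5 − 1 = 0.4131.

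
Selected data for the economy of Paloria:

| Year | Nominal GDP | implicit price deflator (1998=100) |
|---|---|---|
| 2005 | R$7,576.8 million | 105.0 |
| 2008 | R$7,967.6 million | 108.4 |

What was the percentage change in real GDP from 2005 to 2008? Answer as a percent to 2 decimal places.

Deflate each year: 2005 → 7576.8/1.050 = 7216.00; 2008 → 7967.6/1.084 = 7350.18.
So real GDP changed by 7350.18/7216.00 − 1 = 0.0186, i.e. 1.86%.

1.86%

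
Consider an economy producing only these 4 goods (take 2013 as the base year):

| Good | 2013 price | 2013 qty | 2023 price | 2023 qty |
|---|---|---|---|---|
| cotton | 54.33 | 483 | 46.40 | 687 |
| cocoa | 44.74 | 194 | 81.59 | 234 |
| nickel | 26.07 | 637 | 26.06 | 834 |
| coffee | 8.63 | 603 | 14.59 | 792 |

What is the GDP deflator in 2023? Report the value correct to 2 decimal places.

110.33

Nominal GDP 2023 = 46.40·687 + 81.59·234 + 26.06·834 + 14.59·792 = 84258.18.
Real GDP 2023 (at 2013 prices) = 54.33·687 + 44.74·234 + 26.07·834 + 8.63·792 = 76371.21.
Deflator = Nominal/Real × 100 = 84258.18/76371.21 × 100 = 110.327.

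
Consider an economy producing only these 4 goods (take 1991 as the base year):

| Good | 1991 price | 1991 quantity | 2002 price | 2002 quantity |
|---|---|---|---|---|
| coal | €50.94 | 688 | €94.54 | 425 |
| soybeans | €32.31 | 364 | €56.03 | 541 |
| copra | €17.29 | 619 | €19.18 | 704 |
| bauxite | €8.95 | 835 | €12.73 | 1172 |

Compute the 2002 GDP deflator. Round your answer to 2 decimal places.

160.08

Nominal GDP 2002 = 94.54·425 + 56.03·541 + 19.18·704 + 12.73·1172 = 98914.01.
Real GDP 2002 (at 1991 prices) = 50.94·425 + 32.31·541 + 17.29·704 + 8.95·1172 = 61790.77.
Deflator = Nominal/Real × 100 = 98914.01/61790.77 × 100 = 160.079.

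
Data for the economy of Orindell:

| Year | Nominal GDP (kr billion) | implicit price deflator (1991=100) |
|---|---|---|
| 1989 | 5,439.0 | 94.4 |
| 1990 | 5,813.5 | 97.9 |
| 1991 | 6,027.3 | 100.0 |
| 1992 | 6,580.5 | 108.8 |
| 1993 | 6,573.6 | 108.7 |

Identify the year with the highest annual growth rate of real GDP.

1990: real = 5813.5/0.979 = 5938.20; growth vs 1989 (5761.65) = 3.06%.
1991: real = 6027.3/1.000 = 6027.30; growth vs 1990 (5938.20) = 1.50%.
1992: real = 6580.5/1.088 = 6048.25; growth vs 1991 (6027.30) = 0.35%.
1993: real = 6573.6/1.087 = 6047.47; growth vs 1992 (6048.25) = -0.01%.

1990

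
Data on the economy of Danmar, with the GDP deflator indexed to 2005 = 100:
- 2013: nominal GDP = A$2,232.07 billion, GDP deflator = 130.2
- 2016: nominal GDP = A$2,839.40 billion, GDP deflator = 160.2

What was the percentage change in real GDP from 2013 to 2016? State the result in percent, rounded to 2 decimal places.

Deflate each year: 2013 → 2232.07/1.302 = 1714.34; 2016 → 2839.40/1.602 = 1772.41.
So real GDP changed by 1772.41/1714.34 − 1 = 0.0339, i.e. 3.39%.

3.39%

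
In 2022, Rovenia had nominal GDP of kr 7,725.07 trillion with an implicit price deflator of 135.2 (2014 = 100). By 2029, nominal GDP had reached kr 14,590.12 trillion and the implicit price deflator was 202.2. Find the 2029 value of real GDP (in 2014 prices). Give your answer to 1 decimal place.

Real GDP = Nominal / (implicit price deflator/100) = 14590.12 / 2.022 = 7215.69.

kr 7,215.7 trillion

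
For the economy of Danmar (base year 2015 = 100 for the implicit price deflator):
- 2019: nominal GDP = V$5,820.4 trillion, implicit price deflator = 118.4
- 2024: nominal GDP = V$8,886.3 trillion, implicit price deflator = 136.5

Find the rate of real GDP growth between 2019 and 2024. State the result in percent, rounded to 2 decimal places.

Deflate each year: 2019 → 5820.4/1.184 = 4915.88; 2024 → 8886.3/1.365 = 6510.11.
So real GDP changed by 6510.11/4915.88 − 1 = 0.3243, i.e. 32.43%.

32.43%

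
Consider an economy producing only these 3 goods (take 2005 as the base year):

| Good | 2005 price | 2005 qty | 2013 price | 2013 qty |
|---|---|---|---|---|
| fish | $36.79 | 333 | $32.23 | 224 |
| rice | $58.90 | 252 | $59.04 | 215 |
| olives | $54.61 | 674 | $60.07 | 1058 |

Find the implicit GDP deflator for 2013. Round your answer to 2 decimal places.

106.08

Nominal GDP 2013 = 32.23·224 + 59.04·215 + 60.07·1058 = 83467.18.
Real GDP 2013 (at 2005 prices) = 36.79·224 + 58.90·215 + 54.61·1058 = 78681.84.
Deflator = Nominal/Real × 100 = 83467.18/78681.84 × 100 = 106.082.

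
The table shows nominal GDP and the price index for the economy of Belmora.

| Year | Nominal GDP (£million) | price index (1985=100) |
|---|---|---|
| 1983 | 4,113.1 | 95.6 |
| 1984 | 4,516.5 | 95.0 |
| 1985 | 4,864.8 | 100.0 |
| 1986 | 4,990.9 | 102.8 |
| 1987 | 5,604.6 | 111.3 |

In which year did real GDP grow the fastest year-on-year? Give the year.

1984

1984: real = 4516.5/0.950 = 4754.21; growth vs 1983 (4302.41) = 10.50%.
1985: real = 4864.8/1.000 = 4864.80; growth vs 1984 (4754.21) = 2.33%.
1986: real = 4990.9/1.028 = 4854.96; growth vs 1985 (4864.80) = -0.20%.
1987: real = 5604.6/1.113 = 5035.58; growth vs 1986 (4854.96) = 3.72%.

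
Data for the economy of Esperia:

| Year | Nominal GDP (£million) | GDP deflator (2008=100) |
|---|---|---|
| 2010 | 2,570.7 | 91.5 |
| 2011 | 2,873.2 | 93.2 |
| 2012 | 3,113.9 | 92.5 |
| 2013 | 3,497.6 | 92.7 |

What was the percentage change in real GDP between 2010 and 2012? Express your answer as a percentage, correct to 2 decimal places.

Real GDP 2010 = 2570.7/0.915 = 2809.51.
Real GDP 2012 = 3113.9/0.925 = 3366.38.
Change = 3366.38/2809.51 − 1 = 0.1982.

19.82%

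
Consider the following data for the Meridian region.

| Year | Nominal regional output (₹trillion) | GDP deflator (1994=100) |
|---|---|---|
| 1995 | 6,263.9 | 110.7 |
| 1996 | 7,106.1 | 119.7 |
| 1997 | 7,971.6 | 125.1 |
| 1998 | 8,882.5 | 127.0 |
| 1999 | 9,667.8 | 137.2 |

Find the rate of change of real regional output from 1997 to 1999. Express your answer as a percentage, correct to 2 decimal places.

10.58%

Real regional output 1997 = 7971.6/1.251 = 6372.18.
Real regional output 1999 = 9667.8/1.372 = 7046.50.
Change = 7046.50/6372.18 − 1 = 0.1058.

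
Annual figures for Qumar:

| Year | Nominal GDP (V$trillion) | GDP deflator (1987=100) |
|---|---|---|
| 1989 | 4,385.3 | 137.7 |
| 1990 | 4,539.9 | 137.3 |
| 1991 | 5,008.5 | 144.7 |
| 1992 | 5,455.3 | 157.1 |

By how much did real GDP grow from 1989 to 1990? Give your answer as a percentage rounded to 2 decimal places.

Real GDP 1989 = 4385.3/1.377 = 3184.68.
Real GDP 1990 = 4539.9/1.373 = 3306.55.
Change = 3306.55/3184.68 − 1 = 0.0383.

3.83%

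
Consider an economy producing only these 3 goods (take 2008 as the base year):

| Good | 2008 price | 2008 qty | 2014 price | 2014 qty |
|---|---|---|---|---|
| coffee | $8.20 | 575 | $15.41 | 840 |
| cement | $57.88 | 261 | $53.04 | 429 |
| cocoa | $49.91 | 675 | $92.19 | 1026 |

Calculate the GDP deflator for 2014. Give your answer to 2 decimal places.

157.11

Nominal GDP 2014 = 15.41·840 + 53.04·429 + 92.19·1026 = 130285.50.
Real GDP 2014 (at 2008 prices) = 8.20·840 + 57.88·429 + 49.91·1026 = 82926.18.
Deflator = Nominal/Real × 100 = 130285.50/82926.18 × 100 = 157.110.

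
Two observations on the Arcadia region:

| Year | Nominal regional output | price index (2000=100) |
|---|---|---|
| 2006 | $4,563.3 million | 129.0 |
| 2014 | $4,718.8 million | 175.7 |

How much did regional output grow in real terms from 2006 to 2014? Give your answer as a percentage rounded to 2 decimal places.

-24.08%

Real regional output 2006 = 4563.3 / 1.290 = 3537.44.
Real regional output 2014 = 4718.8 / 1.757 = 2685.71.
Real growth = 2685.71 / 3537.44 − 1 = -0.2408.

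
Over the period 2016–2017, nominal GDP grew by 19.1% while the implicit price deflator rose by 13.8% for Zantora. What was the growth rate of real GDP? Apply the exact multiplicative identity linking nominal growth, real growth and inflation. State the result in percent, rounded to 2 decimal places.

(1 + g_nom) = (1 + g_real)(1 + π), so g_real = 1.1910 / 1.1380 − 1 = 0.04657.

4.66%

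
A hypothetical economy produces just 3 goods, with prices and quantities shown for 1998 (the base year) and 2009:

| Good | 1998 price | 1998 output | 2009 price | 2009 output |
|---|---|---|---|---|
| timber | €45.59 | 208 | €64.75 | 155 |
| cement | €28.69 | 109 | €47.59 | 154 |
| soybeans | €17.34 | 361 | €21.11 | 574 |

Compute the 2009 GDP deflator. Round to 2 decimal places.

Nominal GDP 2009 = 64.75·155 + 47.59·154 + 21.11·574 = 29482.25.
Real GDP 2009 (at 1998 prices) = 45.59·155 + 28.69·154 + 17.34·574 = 21437.87.
Deflator = Nominal/Real × 100 = 29482.25/21437.87 × 100 = 137.524.

137.52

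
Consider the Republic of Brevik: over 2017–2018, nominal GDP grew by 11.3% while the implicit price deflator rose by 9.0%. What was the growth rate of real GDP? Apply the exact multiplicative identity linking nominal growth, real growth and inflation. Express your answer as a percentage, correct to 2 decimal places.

2.11%

(1 + g_nom) = (1 + g_real)(1 + π), so g_real = 1.1130 / 1.0900 − 1 = 0.02110.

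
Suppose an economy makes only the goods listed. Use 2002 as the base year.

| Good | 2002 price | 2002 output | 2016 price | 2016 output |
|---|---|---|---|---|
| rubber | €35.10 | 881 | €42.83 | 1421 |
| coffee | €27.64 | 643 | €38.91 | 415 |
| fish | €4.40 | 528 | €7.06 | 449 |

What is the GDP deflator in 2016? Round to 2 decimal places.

Nominal GDP 2016 = 42.83·1421 + 38.91·415 + 7.06·449 = 80179.02.
Real GDP 2016 (at 2002 prices) = 35.10·1421 + 27.64·415 + 4.40·449 = 63323.30.
Deflator = Nominal/Real × 100 = 80179.02/63323.30 × 100 = 126.619.

126.62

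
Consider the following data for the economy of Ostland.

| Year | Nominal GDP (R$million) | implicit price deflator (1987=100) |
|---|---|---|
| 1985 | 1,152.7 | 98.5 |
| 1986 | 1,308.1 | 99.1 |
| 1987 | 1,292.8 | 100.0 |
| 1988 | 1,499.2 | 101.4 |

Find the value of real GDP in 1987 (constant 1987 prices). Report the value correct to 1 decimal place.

Real GDP 1987 = 1292.8 / 1.000 = 1292.80.

R$1,292.8 million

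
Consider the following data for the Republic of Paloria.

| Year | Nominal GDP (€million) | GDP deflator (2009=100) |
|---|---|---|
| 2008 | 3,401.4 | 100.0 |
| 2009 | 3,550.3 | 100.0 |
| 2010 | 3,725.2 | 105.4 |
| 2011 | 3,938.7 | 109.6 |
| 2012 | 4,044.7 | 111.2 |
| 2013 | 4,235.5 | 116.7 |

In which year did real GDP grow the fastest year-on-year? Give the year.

2009

2009: real = 3550.3/1.000 = 3550.30; growth vs 2008 (3401.40) = 4.38%.
2010: real = 3725.2/1.054 = 3534.35; growth vs 2009 (3550.30) = -0.45%.
2011: real = 3938.7/1.096 = 3593.70; growth vs 2010 (3534.35) = 1.68%.
2012: real = 4044.7/1.112 = 3637.32; growth vs 2011 (3593.70) = 1.21%.
2013: real = 4235.5/1.167 = 3629.39; growth vs 2012 (3637.32) = -0.22%.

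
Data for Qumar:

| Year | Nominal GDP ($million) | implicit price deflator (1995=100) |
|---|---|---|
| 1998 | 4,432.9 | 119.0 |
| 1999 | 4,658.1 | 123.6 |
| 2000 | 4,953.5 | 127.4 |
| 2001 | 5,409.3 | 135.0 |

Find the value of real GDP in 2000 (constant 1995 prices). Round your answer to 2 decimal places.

Real GDP 2000 = 4953.5 / 1.274 = 3888.15.

$3,888.15 million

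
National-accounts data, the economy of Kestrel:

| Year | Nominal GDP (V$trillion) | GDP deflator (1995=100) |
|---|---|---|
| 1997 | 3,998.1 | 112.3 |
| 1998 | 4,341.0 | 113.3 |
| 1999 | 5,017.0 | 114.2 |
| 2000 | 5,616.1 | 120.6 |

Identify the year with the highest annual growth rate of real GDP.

1998: real = 4341.0/1.133 = 3831.42; growth vs 1997 (3560.20) = 7.62%.
1999: real = 5017.0/1.142 = 4393.17; growth vs 1998 (3831.42) = 14.66%.
2000: real = 5616.1/1.206 = 4656.80; growth vs 1999 (4393.17) = 6.00%.

1999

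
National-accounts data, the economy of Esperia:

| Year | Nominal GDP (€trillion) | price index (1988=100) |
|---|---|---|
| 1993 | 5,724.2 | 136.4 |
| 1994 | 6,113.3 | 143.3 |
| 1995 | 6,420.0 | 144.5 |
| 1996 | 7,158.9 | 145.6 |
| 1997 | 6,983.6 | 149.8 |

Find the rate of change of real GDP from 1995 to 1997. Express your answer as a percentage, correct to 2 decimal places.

Real GDP 1995 = 6420.0/1.445 = 4442.91.
Real GDP 1997 = 6983.6/1.498 = 4661.95.
Change = 4661.95/4442.91 − 1 = 0.0493.

4.93%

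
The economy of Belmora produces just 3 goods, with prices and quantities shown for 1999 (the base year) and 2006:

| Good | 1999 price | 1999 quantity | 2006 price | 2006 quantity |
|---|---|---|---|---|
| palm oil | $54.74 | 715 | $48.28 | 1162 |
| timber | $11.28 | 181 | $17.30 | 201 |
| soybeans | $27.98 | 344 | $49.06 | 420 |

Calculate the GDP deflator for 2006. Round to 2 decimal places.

103.29

Nominal GDP 2006 = 48.28·1162 + 17.30·201 + 49.06·420 = 80183.86.
Real GDP 2006 (at 1999 prices) = 54.74·1162 + 11.28·201 + 27.98·420 = 77626.76.
Deflator = Nominal/Real × 100 = 80183.86/77626.76 × 100 = 103.294.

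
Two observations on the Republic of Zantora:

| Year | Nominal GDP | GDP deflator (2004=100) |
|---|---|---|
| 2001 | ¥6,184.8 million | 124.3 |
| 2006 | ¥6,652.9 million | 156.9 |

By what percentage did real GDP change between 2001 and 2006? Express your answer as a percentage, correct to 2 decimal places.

Real GDP 2001 = 6184.8 / 1.243 = 4975.70.
Real GDP 2006 = 6652.9 / 1.569 = 4240.22.
Real growth = 4240.22 / 4975.70 − 1 = -0.1478.

-14.78%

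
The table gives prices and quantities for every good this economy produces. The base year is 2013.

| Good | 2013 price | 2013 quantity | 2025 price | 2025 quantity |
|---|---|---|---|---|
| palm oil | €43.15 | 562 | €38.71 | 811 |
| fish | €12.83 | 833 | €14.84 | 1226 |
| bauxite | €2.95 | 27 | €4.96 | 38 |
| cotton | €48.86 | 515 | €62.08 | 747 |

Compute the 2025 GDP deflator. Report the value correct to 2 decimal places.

110.09

Nominal GDP 2025 = 38.71·811 + 14.84·1226 + 4.96·38 + 62.08·747 = 96149.89.
Real GDP 2025 (at 2013 prices) = 43.15·811 + 12.83·1226 + 2.95·38 + 48.86·747 = 87334.75.
Deflator = Nominal/Real × 100 = 96149.89/87334.75 × 100 = 110.094.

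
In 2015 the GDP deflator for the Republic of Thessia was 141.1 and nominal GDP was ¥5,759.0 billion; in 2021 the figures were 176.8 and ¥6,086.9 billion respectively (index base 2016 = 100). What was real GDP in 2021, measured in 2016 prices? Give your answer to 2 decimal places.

¥3,442.82 billion

Real GDP = Nominal / (GDP deflator/100) = 6086.9 / 1.768 = 3442.82.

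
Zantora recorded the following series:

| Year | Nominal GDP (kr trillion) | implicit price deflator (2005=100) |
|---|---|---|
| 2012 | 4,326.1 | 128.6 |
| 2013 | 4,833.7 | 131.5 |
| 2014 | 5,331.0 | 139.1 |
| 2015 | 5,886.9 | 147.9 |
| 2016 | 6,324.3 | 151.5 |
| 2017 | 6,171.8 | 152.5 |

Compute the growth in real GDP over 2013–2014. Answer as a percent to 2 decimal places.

4.26%

Real GDP 2013 = 4833.7/1.315 = 3675.82.
Real GDP 2014 = 5331.0/1.391 = 3832.49.
Change = 3832.49/3675.82 − 1 = 0.0426.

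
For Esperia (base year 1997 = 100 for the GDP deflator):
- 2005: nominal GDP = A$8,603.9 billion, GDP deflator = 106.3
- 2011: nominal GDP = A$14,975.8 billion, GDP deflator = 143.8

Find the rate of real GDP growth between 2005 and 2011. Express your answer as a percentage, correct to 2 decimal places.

Deflate each year: 2005 → 8603.9/1.063 = 8093.98; 2011 → 14975.8/1.438 = 10414.33.
So real GDP changed by 10414.33/8093.98 − 1 = 0.2867, i.e. 28.67%.

28.67%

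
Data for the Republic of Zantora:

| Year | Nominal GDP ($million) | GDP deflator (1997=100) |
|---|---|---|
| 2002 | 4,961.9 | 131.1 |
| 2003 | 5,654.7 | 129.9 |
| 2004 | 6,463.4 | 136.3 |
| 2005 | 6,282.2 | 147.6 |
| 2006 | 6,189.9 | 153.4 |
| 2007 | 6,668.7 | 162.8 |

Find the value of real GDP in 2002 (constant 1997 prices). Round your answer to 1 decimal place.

$3,784.8 million

Real GDP 2002 = 4961.9 / 1.311 = 3784.82.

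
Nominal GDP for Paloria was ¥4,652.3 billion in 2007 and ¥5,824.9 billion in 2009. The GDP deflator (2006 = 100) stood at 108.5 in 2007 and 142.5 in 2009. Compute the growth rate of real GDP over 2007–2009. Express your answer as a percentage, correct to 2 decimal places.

-4.67%

Real GDP 2007 = 4652.3 / 1.085 = 4287.83.
Real GDP 2009 = 5824.9 / 1.425 = 4087.65.
Real growth = 4087.65 / 4287.83 − 1 = -0.0467.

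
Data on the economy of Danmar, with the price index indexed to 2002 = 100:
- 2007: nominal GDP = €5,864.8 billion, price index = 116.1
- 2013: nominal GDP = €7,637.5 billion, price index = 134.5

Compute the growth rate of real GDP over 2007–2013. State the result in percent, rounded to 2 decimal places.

12.41%

Deflate each year: 2007 → 5864.8/1.161 = 5051.51; 2013 → 7637.5/1.345 = 5678.44.
So real GDP changed by 5678.44/5051.51 − 1 = 0.1241, i.e. 12.41%.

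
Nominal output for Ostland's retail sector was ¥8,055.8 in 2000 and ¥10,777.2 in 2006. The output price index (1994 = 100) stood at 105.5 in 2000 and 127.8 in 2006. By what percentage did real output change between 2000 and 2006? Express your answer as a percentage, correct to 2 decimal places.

Real output 2000 = 8055.8 / 1.055 = 7635.83.
Real output 2006 = 10777.2 / 1.278 = 8432.86.
Real growth = 8432.86 / 7635.83 − 1 = 0.1044.

10.44%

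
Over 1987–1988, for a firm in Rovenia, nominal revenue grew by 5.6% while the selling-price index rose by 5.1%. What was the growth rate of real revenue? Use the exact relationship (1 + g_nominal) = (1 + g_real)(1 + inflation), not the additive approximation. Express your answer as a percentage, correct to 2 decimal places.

(1 + g_nom) = (1 + g_real)(1 + π), so g_real = 1.0560 / 1.0510 − 1 = 0.00476.

0.48%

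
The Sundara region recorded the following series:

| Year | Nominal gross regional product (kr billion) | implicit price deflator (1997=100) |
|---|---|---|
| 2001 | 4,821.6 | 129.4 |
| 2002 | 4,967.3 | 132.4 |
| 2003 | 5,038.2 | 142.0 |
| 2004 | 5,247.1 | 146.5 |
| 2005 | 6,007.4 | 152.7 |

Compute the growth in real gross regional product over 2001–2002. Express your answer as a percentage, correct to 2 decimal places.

Real gross regional product 2001 = 4821.6/1.294 = 3726.12.
Real gross regional product 2002 = 4967.3/1.324 = 3751.74.
Change = 3751.74/3726.12 − 1 = 0.0069.

0.69%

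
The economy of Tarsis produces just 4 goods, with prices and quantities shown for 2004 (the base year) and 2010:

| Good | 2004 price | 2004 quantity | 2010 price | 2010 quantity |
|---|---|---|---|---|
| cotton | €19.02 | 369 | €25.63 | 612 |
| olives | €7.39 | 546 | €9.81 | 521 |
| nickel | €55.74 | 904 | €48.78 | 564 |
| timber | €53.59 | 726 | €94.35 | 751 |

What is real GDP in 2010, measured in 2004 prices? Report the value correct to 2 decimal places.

€87173.88

Real GDP 2010 = Σ (p_2004 × q_2010) = 19.02·612 + 7.39·521 + 55.74·564 + 53.59·751 = 87173.88.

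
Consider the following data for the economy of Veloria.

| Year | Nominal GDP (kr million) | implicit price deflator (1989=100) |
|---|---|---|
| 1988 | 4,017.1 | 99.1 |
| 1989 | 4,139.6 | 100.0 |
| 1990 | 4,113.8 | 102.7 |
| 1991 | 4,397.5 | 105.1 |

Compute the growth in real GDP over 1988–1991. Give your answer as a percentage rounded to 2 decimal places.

Real GDP 1988 = 4017.1/0.991 = 4053.58.
Real GDP 1991 = 4397.5/1.051 = 4184.11.
Change = 4184.11/4053.58 − 1 = 0.0322.

3.22%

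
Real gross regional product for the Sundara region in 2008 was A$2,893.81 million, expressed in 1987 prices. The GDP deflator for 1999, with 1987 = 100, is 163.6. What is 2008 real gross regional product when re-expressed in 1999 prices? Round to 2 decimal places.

A$4,734.27 million

Real gross regional product in 1999 prices = Real gross regional product in 1987 prices × (P_1999/P_1987) = 2893.81 × 1.636 = 4734.27.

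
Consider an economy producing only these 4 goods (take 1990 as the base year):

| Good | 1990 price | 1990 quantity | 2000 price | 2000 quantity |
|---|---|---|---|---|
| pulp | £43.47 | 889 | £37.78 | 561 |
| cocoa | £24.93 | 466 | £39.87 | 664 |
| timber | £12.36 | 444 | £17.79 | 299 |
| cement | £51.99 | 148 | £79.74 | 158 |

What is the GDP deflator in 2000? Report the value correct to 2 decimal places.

124.10

Nominal GDP 2000 = 37.78·561 + 39.87·664 + 17.79·299 + 79.74·158 = 65586.39.
Real GDP 2000 (at 1990 prices) = 43.47·561 + 24.93·664 + 12.36·299 + 51.99·158 = 52850.25.
Deflator = Nominal/Real × 100 = 65586.39/52850.25 × 100 = 124.099.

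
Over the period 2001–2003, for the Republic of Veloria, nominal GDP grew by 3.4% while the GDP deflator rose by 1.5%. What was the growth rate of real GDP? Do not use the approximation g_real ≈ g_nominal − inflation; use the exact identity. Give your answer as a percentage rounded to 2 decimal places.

(1 + g_nom) = (1 + g_real)(1 + π), so g_real = 1.0340 / 1.0150 − 1 = 0.01872.

1.87%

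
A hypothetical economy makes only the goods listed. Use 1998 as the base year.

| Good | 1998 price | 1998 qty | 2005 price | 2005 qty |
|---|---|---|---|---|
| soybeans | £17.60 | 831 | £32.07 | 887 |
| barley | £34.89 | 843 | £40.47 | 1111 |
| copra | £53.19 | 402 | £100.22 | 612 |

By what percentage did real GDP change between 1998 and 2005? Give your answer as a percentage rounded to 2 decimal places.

Real GDP 1998 = Nominal GDP 1998 = 17.60·831 + 34.89·843 + 53.19·402 = 65420.25.
Real GDP 2005 (at 1998 prices) = 17.60·887 + 34.89·1111 + 53.19·612 = 86926.27.
Real growth = 86926.27/65420.25 − 1 = 0.3287.

32.87%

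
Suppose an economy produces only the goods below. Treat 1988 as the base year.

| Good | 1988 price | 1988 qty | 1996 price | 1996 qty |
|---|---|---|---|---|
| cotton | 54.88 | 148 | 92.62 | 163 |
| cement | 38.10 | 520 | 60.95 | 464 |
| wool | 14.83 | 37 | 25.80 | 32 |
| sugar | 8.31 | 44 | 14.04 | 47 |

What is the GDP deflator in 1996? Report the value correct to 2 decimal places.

163.20

Nominal GDP 1996 = 92.62·163 + 60.95·464 + 25.80·32 + 14.04·47 = 44863.34.
Real GDP 1996 (at 1988 prices) = 54.88·163 + 38.10·464 + 14.83·32 + 8.31·47 = 27488.97.
Deflator = Nominal/Real × 100 = 44863.34/27488.97 × 100 = 163.205.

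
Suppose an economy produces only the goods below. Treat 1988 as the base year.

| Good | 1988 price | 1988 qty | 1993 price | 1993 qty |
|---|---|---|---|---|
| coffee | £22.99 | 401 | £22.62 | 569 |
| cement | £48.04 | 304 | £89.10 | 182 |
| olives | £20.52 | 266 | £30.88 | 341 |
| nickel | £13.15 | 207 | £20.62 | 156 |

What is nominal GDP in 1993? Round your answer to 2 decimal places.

£42833.78

Nominal GDP 1993 = Σ (p_1993 × q_1993) = 22.62·569 + 89.10·182 + 30.88·341 + 20.62·156 = 42833.78.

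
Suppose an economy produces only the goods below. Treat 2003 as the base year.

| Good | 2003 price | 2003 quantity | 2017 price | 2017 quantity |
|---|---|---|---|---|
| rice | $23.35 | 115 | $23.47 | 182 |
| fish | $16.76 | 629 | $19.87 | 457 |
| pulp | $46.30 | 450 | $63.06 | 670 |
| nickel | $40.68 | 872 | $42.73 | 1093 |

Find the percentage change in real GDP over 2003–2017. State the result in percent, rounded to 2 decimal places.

25.68%

Real GDP 2003 = Nominal GDP 2003 = 23.35·115 + 16.76·629 + 46.30·450 + 40.68·872 = 69535.25.
Real GDP 2017 (at 2003 prices) = 23.35·182 + 16.76·457 + 46.30·670 + 40.68·1093 = 87393.26.
Real growth = 87393.26/69535.25 − 1 = 0.2568.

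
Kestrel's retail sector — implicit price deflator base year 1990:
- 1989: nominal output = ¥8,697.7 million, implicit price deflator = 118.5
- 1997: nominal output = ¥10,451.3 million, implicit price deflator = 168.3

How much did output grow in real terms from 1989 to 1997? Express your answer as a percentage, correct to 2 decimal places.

Real output 1989 = 8697.7 / 1.185 = 7339.83.
Real output 1997 = 10451.3 / 1.683 = 6209.92.
Real growth = 6209.92 / 7339.83 − 1 = -0.1539.

-15.39%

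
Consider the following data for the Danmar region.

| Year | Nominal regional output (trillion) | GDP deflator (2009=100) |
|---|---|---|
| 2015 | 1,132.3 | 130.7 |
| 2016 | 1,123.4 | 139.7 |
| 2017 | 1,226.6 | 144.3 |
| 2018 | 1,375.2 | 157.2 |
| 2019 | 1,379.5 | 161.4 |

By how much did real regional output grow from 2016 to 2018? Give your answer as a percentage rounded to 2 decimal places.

8.79%

Real regional output 2016 = 1123.4/1.397 = 804.15.
Real regional output 2018 = 1375.2/1.572 = 874.81.
Change = 874.81/804.15 − 1 = 0.0879.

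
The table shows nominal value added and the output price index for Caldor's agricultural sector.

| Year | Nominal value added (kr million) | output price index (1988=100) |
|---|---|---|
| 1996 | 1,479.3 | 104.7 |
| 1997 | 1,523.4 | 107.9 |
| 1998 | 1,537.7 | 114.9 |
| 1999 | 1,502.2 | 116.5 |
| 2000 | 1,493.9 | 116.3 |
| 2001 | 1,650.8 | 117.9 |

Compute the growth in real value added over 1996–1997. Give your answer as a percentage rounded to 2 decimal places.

-0.07%

Real value added 1996 = 1479.3/1.047 = 1412.89.
Real value added 1997 = 1523.4/1.079 = 1411.86.
Change = 1411.86/1412.89 − 1 = -0.0007.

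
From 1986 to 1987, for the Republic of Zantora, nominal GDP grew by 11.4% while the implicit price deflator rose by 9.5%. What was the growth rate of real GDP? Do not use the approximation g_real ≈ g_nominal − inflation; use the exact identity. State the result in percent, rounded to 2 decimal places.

(1 + g_nom) = (1 + g_real)(1 + π), so g_real = 1.1140 / 1.0950 − 1 = 0.01735.

1.74%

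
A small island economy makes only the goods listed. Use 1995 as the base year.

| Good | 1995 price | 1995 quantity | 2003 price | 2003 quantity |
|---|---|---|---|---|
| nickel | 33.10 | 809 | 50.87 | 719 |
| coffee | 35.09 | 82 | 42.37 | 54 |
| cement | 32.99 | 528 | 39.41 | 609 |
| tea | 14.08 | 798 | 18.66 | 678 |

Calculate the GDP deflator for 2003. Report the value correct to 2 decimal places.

Nominal GDP 2003 = 50.87·719 + 42.37·54 + 39.41·609 + 18.66·678 = 75515.68.
Real GDP 2003 (at 1995 prices) = 33.10·719 + 35.09·54 + 32.99·609 + 14.08·678 = 55330.91.
Deflator = Nominal/Real × 100 = 75515.68/55330.91 × 100 = 136.480.

136.48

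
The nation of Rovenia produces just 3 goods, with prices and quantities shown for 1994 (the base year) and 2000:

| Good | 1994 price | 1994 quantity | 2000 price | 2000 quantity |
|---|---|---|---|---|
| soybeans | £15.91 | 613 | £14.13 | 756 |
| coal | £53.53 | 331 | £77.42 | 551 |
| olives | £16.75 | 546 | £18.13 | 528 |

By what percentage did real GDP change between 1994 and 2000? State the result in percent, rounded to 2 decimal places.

Real GDP 1994 = Nominal GDP 1994 = 15.91·613 + 53.53·331 + 16.75·546 = 36616.76.
Real GDP 2000 (at 1994 prices) = 15.91·756 + 53.53·551 + 16.75·528 = 50366.99.
Real growth = 50366.99/36616.76 − 1 = 0.3755.

37.55%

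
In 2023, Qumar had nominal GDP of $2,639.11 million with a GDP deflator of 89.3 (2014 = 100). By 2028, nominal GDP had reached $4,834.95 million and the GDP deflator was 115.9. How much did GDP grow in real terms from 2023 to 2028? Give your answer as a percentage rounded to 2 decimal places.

41.16%

Deflate each year: 2023 → 2639.11/0.893 = 2955.33; 2028 → 4834.95/1.159 = 4171.66.
So real GDP changed by 4171.66/2955.33 − 1 = 0.4116, i.e. 41.16%.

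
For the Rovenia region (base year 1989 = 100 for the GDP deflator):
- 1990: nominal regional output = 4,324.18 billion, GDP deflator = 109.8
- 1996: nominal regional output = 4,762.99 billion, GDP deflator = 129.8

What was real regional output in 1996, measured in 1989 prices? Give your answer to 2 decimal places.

Real regional output = Nominal / (GDP deflator/100) = 4762.99 / 1.298 = 3669.48.

3,669.48 billion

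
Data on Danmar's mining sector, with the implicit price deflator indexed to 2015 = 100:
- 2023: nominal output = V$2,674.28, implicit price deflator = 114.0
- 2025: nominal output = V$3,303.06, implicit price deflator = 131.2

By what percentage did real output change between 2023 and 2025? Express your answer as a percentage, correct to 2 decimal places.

Deflate each year: 2023 → 2674.28/1.140 = 2345.86; 2025 → 3303.06/1.312 = 2517.58.
So real output changed by 2517.58/2345.86 − 1 = 0.0732, i.e. 7.32%.

7.32%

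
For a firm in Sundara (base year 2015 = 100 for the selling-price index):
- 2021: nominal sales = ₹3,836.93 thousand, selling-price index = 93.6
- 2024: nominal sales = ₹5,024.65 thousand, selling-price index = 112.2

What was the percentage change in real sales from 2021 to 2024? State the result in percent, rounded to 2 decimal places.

Real sales 2021 = 3836.93 / 0.936 = 4099.28.
Real sales 2024 = 5024.65 / 1.122 = 4478.30.
Real growth = 4478.30 / 4099.28 − 1 = 0.0925.

9.25%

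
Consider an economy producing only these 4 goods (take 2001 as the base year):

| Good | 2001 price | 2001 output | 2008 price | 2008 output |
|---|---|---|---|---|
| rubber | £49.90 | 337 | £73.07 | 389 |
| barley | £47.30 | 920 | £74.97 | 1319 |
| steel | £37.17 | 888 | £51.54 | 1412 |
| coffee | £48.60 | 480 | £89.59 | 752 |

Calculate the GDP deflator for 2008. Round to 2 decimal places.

Nominal GDP 2008 = 73.07·389 + 74.97·1319 + 51.54·1412 + 89.59·752 = 267455.82.
Real GDP 2008 (at 2001 prices) = 49.90·389 + 47.30·1319 + 37.17·1412 + 48.60·752 = 170831.04.
Deflator = Nominal/Real × 100 = 267455.82/170831.04 × 100 = 156.562.

156.56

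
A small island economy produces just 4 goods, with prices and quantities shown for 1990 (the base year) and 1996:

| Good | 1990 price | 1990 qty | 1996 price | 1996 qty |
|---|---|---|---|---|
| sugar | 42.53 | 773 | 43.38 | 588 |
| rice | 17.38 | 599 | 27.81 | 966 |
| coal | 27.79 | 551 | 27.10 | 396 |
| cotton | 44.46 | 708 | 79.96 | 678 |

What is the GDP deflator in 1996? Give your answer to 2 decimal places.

Nominal GDP 1996 = 43.38·588 + 27.81·966 + 27.10·396 + 79.96·678 = 117316.38.
Real GDP 1996 (at 1990 prices) = 42.53·588 + 17.38·966 + 27.79·396 + 44.46·678 = 82945.44.
Deflator = Nominal/Real × 100 = 117316.38/82945.44 × 100 = 141.438.

141.44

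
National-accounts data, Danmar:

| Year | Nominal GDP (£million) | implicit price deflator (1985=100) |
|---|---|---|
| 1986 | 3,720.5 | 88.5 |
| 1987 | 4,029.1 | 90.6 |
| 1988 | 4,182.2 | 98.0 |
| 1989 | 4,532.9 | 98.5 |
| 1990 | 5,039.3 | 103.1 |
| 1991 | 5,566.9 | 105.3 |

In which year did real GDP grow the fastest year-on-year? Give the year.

1991

1987: real = 4029.1/0.906 = 4447.13; growth vs 1986 (4203.95) = 5.78%.
1988: real = 4182.2/0.980 = 4267.55; growth vs 1987 (4447.13) = -4.04%.
1989: real = 4532.9/0.985 = 4601.93; growth vs 1988 (4267.55) = 7.84%.
1990: real = 5039.3/1.031 = 4887.78; growth vs 1989 (4601.93) = 6.21%.
1991: real = 5566.9/1.053 = 5286.70; growth vs 1990 (4887.78) = 8.16%.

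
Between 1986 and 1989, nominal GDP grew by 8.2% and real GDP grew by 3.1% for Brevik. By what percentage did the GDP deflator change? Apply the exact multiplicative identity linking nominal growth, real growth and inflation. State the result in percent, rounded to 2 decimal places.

(1 + g_nom) = (1 + g_real)(1 + π), so π = 1.0820 / 1.0310 − 1 = 0.04947.

4.95%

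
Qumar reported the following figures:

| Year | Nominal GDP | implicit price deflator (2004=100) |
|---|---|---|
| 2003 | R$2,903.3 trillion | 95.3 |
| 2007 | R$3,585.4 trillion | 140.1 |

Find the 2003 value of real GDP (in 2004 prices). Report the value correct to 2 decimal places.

R$3,046.48 trillion

Real GDP = Nominal / (implicit price deflator/100) = 2903.3 / 0.953 = 3046.48.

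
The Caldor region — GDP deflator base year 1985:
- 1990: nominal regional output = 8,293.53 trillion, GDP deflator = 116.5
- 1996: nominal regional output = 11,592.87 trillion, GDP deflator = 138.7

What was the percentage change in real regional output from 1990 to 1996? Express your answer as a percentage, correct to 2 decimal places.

Deflate each year: 1990 → 8293.53/1.165 = 7118.91; 1996 → 11592.87/1.387 = 8358.23.
So real regional output changed by 8358.23/7118.91 − 1 = 0.1741, i.e. 17.41%.

17.41%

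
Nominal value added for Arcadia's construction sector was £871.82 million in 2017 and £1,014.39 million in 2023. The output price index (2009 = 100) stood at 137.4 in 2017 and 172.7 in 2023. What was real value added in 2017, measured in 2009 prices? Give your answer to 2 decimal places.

Real value added = Nominal / (output price index/100) = 871.82 / 1.374 = 634.51.

£634.51 million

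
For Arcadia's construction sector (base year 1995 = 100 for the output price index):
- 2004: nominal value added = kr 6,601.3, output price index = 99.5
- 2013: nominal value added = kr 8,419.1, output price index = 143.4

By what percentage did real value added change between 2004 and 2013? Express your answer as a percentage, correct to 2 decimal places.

-11.51%

Deflate each year: 2004 → 6601.3/0.995 = 6634.47; 2013 → 8419.1/1.434 = 5871.06.
So real value added changed by 5871.06/6634.47 − 1 = -0.1151, i.e. -11.51%.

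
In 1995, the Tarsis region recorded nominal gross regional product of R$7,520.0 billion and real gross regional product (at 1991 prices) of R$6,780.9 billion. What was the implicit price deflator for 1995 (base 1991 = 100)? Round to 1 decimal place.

110.9

implicit price deflator = (Nominal / Real) × 100 = 7520.0 / 6780.9 × 100 = 110.90.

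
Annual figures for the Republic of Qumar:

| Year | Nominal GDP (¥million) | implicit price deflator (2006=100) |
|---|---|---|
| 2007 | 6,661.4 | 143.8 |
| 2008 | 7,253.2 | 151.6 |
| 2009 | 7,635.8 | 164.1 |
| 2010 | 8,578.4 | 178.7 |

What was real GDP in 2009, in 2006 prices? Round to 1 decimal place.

Real GDP 2009 = 7635.8 / 1.641 = 4653.14.

¥4,653.1 million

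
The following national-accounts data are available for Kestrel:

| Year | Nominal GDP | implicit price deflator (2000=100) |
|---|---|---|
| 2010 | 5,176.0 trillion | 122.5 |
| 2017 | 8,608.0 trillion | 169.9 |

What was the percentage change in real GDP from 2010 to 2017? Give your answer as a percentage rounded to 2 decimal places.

Real GDP 2010 = 5176.0 / 1.225 = 4225.31.
Real GDP 2017 = 8608.0 / 1.699 = 5066.51.
Real growth = 5066.51 / 4225.31 − 1 = 0.1991.

19.91%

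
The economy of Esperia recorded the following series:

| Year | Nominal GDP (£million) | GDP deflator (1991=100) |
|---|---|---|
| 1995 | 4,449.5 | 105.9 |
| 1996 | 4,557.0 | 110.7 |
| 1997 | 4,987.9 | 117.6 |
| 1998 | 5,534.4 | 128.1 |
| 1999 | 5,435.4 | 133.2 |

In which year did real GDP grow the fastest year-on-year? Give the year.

1997

1996: real = 4557.0/1.107 = 4116.53; growth vs 1995 (4201.61) = -2.02%.
1997: real = 4987.9/1.176 = 4241.41; growth vs 1996 (4116.53) = 3.03%.
1998: real = 5534.4/1.281 = 4320.37; growth vs 1997 (4241.41) = 1.86%.
1999: real = 5435.4/1.332 = 4080.63; growth vs 1998 (4320.37) = -5.55%.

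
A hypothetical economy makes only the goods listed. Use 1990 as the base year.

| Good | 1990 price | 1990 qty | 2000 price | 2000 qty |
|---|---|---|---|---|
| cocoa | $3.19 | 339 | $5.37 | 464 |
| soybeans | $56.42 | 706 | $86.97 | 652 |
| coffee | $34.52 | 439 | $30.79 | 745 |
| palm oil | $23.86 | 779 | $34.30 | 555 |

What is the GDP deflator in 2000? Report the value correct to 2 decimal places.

131.01

Nominal GDP 2000 = 5.37·464 + 86.97·652 + 30.79·745 + 34.30·555 = 101171.17.
Real GDP 2000 (at 1990 prices) = 3.19·464 + 56.42·652 + 34.52·745 + 23.86·555 = 77225.70.
Deflator = Nominal/Real × 100 = 101171.17/77225.70 × 100 = 131.007.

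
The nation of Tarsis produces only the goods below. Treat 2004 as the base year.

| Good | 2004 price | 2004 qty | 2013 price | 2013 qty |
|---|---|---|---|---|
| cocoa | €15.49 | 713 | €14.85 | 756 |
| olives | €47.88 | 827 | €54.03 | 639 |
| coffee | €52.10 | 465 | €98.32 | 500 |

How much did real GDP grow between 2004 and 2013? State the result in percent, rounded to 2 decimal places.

-8.70%

Real GDP 2004 = Nominal GDP 2004 = 15.49·713 + 47.88·827 + 52.10·465 = 74867.63.
Real GDP 2013 (at 2004 prices) = 15.49·756 + 47.88·639 + 52.10·500 = 68355.76.
Real growth = 68355.76/74867.63 − 1 = -0.0870.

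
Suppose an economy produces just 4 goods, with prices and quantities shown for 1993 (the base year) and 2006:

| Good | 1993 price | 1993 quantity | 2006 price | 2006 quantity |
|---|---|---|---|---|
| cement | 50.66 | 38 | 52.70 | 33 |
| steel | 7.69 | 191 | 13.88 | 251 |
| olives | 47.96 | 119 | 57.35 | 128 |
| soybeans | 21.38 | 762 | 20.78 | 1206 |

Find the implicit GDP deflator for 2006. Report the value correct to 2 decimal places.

105.91

Nominal GDP 2006 = 52.70·33 + 13.88·251 + 57.35·128 + 20.78·1206 = 37624.46.
Real GDP 2006 (at 1993 prices) = 50.66·33 + 7.69·251 + 47.96·128 + 21.38·1206 = 35525.13.
Deflator = Nominal/Real × 100 = 37624.46/35525.13 × 100 = 105.909.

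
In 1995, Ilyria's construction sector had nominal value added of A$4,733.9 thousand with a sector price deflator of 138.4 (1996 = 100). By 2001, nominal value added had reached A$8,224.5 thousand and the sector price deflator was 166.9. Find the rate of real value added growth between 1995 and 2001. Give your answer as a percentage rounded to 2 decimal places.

Deflate each year: 1995 → 4733.9/1.384 = 3420.45; 2001 → 8224.5/1.669 = 4927.80.
So real value added changed by 4927.80/3420.45 − 1 = 0.4407, i.e. 44.07%.

44.07%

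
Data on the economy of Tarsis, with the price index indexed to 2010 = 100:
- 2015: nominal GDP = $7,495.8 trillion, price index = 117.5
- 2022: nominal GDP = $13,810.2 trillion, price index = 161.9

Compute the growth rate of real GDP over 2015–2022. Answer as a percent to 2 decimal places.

Deflate each year: 2015 → 7495.8/1.175 = 6379.40; 2022 → 13810.2/1.619 = 8530.08.
So real GDP changed by 8530.08/6379.40 − 1 = 0.3371, i.e. 33.71%.

33.71%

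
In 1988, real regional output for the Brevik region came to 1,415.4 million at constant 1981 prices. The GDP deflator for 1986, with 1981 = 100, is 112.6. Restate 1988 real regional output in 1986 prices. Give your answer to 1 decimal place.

Real regional output in 1986 prices = Real regional output in 1981 prices × (P_1986/P_1981) = 1415.4 × 1.126 = 1593.74.

1,593.7 million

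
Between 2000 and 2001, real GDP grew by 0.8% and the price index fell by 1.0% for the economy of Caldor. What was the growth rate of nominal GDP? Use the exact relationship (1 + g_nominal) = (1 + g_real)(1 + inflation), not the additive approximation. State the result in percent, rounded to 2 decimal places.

(1 + g_nom) = (1 + g_real)(1 + π) = 1.0080 × 0.9900 = 0.99792.

-0.21%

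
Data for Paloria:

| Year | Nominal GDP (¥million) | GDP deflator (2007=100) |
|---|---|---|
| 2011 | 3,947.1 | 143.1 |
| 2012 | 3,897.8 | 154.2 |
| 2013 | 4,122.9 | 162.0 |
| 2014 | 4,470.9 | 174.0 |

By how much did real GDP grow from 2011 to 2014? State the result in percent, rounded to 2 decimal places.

-6.84%

Real GDP 2011 = 3947.1/1.431 = 2758.28.
Real GDP 2014 = 4470.9/1.740 = 2569.48.
Change = 2569.48/2758.28 − 1 = -0.0684.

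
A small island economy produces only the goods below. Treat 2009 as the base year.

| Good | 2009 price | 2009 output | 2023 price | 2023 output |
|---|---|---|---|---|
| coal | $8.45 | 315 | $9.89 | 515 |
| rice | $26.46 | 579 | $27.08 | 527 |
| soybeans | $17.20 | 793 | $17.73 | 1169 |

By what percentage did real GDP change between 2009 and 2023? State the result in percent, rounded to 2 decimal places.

21.45%

Real GDP 2009 = Nominal GDP 2009 = 8.45·315 + 26.46·579 + 17.20·793 = 31621.69.
Real GDP 2023 (at 2009 prices) = 8.45·515 + 26.46·527 + 17.20·1169 = 38402.97.
Real growth = 38402.97/31621.69 − 1 = 0.2145.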